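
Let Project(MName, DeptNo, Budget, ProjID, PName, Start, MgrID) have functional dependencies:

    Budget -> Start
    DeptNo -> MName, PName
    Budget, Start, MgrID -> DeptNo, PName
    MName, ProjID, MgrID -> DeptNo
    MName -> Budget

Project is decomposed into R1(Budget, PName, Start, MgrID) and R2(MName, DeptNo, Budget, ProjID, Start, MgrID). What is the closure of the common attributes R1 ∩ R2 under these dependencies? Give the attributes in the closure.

R1 ∩ R2 = {Budget, Start, MgrID}.
Budget, Start, MgrID → DeptNo, PName applies, adding DeptNo, PName
DeptNo → MName, PName applies, adding MName
Closure: {MName, DeptNo, Budget, PName, Start, MgrID}.

MName, DeptNo, Budget, PName, Start, MgrID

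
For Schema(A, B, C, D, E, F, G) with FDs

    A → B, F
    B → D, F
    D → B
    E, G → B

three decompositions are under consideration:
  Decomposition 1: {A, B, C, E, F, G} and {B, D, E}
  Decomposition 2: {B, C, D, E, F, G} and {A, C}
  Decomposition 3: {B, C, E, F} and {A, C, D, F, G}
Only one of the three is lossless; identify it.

Decomposition 1: common = {B, E}, closure = {B, D, E, F} → lossless.
Decomposition 2: common = {C}, closure = {C} → lossy.
Decomposition 3: common = {C, F}, closure = {C, F} → lossy.

Decomposition 1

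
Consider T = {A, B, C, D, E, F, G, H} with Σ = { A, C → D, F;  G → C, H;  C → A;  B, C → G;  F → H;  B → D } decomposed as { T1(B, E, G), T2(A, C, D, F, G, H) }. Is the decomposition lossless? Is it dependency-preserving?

Lossless test: (G)⁺ = {A, C, D, F, G, H}, which contains all of one fragment — lossless.
Dependency preservation: the restricted closure of {B, C} across the fragments never reaches {G}, so B, C → G cannot be enforced without a join — not preserved.

lossless but not dependency-preserving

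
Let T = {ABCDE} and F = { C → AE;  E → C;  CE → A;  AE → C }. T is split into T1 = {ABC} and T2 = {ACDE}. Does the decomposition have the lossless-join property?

No

Common attributes: T1 ∩ T2 = {AC}.
Closure of {AC}: C → AE applies, adding E. So (AC)⁺ = {ACE}.
The closure contains neither all of T1 = {ABC} nor all of T2 = {ACDE}, so the common attributes are not a superkey of either fragment. The join is lossy.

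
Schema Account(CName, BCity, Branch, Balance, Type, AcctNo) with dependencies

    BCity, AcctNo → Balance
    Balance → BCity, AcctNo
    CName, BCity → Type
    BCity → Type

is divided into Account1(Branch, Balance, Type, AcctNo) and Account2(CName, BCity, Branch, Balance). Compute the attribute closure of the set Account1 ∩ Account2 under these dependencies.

BCity, Branch, Balance, Type, AcctNo

Account1 ∩ Account2 = {Branch, Balance}.
Balance → BCity, AcctNo applies, adding BCity, AcctNo
BCity → Type applies, adding Type
Closure: {BCity, Branch, Balance, Type, AcctNo}.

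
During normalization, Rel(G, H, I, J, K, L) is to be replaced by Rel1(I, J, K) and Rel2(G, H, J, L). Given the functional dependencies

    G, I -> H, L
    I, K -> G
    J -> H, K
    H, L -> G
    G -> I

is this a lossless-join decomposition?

No

Common attributes: Rel1 ∩ Rel2 = {J}.
Closure of {J}: J → H, K applies, adding H, K. So (J)⁺ = {H, J, K}.
The closure contains neither all of Rel1 = {I, J, K} nor all of Rel2 = {G, H, J, L}, so the common attributes are not a superkey of either fragment. The join is lossy.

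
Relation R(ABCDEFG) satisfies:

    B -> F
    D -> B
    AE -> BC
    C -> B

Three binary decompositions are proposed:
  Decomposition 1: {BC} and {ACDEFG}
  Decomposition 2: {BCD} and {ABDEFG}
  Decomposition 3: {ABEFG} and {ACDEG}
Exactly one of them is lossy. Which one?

Decomposition 1: common = {C}, closure = {BCF} → lossless.
Decomposition 2: common = {BD}, closure = {BDF} → lossy.
Decomposition 3: common = {AEG}, closure = {ABCEFG} → lossless.

Decomposition 2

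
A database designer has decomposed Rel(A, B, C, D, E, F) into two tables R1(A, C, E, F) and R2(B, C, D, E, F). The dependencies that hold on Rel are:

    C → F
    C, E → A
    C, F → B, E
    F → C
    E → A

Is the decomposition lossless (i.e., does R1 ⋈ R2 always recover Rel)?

Yes

Common attributes: R1 ∩ R2 = {C, E, F}.
Closure of {C, E, F}: C, E → A applies, adding A; C, F → B, E applies, adding B. So (C, E, F)⁺ = {A, B, C, E, F}.
This closure contains every attribute of R1, so R1 ∩ R2 → R1. The join is lossless.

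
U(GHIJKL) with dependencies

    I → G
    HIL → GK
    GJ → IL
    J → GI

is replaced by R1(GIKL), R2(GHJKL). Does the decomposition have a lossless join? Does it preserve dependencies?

lossy and not dependency-preserving

Lossless test: (GKL)⁺ = {GKL}, which is a superkey of neither fragment — lossy.
Dependency preservation: the restricted closure of {HIL} across the fragments never reaches {GK}, so HIL → GK cannot be enforced without a join — not preserved.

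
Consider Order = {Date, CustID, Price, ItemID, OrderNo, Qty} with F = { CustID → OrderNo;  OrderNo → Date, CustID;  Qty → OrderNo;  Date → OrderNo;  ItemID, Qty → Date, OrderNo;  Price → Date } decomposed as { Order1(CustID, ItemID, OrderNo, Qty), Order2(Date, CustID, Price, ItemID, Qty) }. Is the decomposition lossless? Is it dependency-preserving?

Lossless test: (CustID, ItemID, Qty)⁺ = {Date, CustID, ItemID, OrderNo, Qty}, which contains all of one fragment — lossless.
Dependency preservation: OrderNo → Date, CustID; Date → OrderNo; ItemID, Qty → Date, OrderNo are not contained in any single fragment, but the restricted closure of each left-hand side across the fragments still reaches the right-hand side; the remaining FDs each lie inside some fragment. All dependencies are preserved.

lossless and dependency-preserving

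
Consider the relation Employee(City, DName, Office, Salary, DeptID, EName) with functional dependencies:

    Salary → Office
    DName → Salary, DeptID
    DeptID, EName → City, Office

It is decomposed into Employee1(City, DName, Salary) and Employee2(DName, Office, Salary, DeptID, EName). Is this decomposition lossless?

No

Common attributes: Employee1 ∩ Employee2 = {DName, Salary}.
Closure of {DName, Salary}: Salary → Office applies, adding Office; DName → Salary, DeptID applies, adding DeptID. So (DName, Salary)⁺ = {DName, Office, Salary, DeptID}.
The closure contains neither all of Employee1 = {City, DName, Salary} nor all of Employee2 = {DName, Office, Salary, DeptID, EName}, so the common attributes are not a superkey of either fragment. The join is lossy.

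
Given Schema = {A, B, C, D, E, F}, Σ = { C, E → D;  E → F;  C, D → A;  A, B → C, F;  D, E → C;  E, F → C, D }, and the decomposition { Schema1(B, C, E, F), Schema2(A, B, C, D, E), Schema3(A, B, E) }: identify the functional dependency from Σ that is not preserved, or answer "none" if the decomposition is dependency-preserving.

Check A, B → C, F: no single fragment contains all of {A, B, C, F}, and the restricted closure of {A, B} across the fragments never reaches {C, F}.
C, E → D is preserved.
E → F is preserved.
C, D → A is preserved.
D, E → C is preserved.
E, F → C, D is preserved.

A, B → C, F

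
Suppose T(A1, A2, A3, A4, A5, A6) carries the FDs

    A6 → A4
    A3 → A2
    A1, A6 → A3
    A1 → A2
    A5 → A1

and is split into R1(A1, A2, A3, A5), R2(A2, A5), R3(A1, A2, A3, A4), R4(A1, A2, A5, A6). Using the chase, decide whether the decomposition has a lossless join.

No

Chase test. Columns are A1, A2, A3, A4, A5, A6; row i has aⱼ where attribute j ∈ Ri, else bᵢⱼ.
Initial tableau (one row per fragment):
  row 1: a1 a2 a3 b14 a5 b16
  row 2: b21 a2 b23 b24 a5 b26
  row 3: a1 a2 a3 a4 b35 b36
  row 4: a1 a2 b43 b44 a5 a6
Rows 1 and 2 agree on A5; apply A5→A1 and equate their A1 entries.
No row becomes fully distinguished — the join is lossy.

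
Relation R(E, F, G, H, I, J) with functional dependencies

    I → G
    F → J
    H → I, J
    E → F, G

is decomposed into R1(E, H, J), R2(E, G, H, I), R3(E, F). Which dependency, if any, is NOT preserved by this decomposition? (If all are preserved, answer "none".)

F → J

Check F → J: no single fragment contains all of {F, J}, and the restricted closure of {F} across the fragments never reaches {J}.
I → G is preserved.
H → I, J is preserved.
E → F, G is preserved.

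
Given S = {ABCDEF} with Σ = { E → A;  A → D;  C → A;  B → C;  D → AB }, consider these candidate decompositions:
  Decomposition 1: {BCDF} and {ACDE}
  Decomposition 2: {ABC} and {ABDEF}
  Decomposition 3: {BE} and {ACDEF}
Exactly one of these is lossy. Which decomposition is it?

Decomposition 1: common = {CD}, closure = {ABCD} → lossy.
Decomposition 2: common = {AB}, closure = {ABCD} → lossless.
Decomposition 3: common = {E}, closure = {ABCDE} → lossless.

Decomposition 1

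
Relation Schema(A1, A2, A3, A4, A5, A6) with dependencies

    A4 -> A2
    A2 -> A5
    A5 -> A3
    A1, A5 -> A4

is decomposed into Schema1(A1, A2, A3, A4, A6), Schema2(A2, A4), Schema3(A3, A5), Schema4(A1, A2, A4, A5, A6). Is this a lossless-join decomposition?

Yes

Chase test. Columns are A1, A2, A3, A4, A5, A6; row i has aⱼ where attribute j ∈ Schemai, else bᵢⱼ.
Initial tableau (one row per fragment):
  row 1: a1 a2 a3 a4 b15 a6
  row 2: b21 a2 b23 a4 b25 b26
  row 3: b31 b32 a3 b34 a5 b36
  row 4: a1 a2 b43 a4 a5 a6
Rows 1 and 2 agree on A2; apply A2→A5 and equate their A5 entries.
Rows 1 and 4 agree on A2; apply A2→A5 and equate their A5 entries.
Rows 1 and 2 agree on A5; apply A5→A3 and equate their A3 entries.
Rows 1 and 4 agree on A5; apply A5→A3 and equate their A3 entries.
Row 1 is now all distinguished symbols — the join is lossless.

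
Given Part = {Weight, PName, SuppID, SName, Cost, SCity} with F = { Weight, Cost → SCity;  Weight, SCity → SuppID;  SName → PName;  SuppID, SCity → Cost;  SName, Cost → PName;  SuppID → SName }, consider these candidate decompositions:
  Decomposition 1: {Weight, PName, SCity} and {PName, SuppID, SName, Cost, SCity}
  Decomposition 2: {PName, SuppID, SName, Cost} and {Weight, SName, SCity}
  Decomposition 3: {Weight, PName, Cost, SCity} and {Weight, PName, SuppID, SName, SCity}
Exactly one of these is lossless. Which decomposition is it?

Decomposition 1: common = {PName, SCity}, closure = {PName, SCity} → lossy.
Decomposition 2: common = {SName}, closure = {PName, SName} → lossy.
Decomposition 3: common = {Weight, PName, SCity}, closure = {Weight, PName, SuppID, SName, Cost, SCity} → lossless.

Decomposition 3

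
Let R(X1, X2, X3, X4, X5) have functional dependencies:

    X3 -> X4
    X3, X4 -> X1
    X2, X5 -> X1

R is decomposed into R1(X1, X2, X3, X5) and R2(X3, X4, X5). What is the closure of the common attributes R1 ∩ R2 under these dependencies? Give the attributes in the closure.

X1, X3, X4, X5

R1 ∩ R2 = {X3, X5}.
X3 → X4 applies, adding X4
X3, X4 → X1 applies, adding X1
Closure: {X1, X3, X4, X5}.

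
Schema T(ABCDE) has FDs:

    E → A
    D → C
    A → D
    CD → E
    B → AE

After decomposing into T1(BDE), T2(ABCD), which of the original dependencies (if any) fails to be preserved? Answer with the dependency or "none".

E → A: restricted closure across fragments reaches A.
D → C lies within T2.
A → D lies within T2.
CD → E: restricted closure across fragments reaches E.
B → AE: restricted closure across fragments reaches AE.
Every dependency is enforceable on the fragments, so the decomposition is dependency-preserving.

none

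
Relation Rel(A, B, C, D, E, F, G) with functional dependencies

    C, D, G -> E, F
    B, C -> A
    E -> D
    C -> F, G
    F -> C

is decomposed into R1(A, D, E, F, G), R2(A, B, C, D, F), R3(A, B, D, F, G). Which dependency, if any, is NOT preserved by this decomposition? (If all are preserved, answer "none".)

none

C, D, G → E, F: restricted closure across fragments reaches E, F.
B, C → A lies within R2.
E → D lies within R1.
C → F, G: restricted closure across fragments reaches F, G.
F → C lies within R2.
Every dependency is enforceable on the fragments, so the decomposition is dependency-preserving.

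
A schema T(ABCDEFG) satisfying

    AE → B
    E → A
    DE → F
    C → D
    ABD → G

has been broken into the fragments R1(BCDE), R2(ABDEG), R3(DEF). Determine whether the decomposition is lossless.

Yes

Chase test. Columns are ABCDEFG; row i has aⱼ where attribute j ∈ Ri, else bᵢⱼ.
Initial tableau (one row per fragment):
  row 1: b11 a2 a3 a4 a5 b16 b17
  row 2: a1 a2 b23 a4 a5 b26 a7
  row 3: b31 b32 b33 a4 a5 a6 b37
Rows 1 and 2 agree on E; apply E→A and equate their A entries.
Rows 1 and 3 agree on E; apply E→A and equate their A entries.
Rows 1 and 2 agree on DE; apply DE→F and equate their F entries.
Rows 1 and 3 agree on DE; apply DE→F and equate their F entries.
Rows 1 and 2 agree on ABD; apply ABD→G and equate their G entries.
Rows 1 and 3 agree on AE; apply AE→B and equate their B entries.
Rows 1 and 3 agree on ABD; apply ABD→G and equate their G entries.
Row 1 is now all distinguished symbols — the join is lossless.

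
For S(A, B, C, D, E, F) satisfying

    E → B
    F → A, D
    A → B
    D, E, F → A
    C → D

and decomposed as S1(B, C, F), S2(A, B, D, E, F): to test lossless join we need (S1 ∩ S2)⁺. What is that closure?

S1 ∩ S2 = {B, F}.
F → A, D applies, adding A, D
Closure: {A, B, D, F}.

A, B, D, F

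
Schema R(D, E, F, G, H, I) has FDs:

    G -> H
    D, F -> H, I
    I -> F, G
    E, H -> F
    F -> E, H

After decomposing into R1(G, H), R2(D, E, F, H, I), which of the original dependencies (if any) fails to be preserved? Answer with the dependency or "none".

Check I → F, G: no single fragment contains all of {F, G, I}, and the restricted closure of {I} across the fragments never reaches {F, G}.
G → H is preserved.
D, F → H, I is preserved.
E, H → F is preserved.
F → E, H is preserved.

I -> F, G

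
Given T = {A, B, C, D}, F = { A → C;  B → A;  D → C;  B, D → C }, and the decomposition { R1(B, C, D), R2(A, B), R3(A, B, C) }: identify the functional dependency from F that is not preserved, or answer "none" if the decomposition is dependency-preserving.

none

A → C lies within R3.
B → A lies within R2.
D → C lies within R1.
B, D → C lies within R1.
Every dependency is enforceable on the fragments, so the decomposition is dependency-preserving.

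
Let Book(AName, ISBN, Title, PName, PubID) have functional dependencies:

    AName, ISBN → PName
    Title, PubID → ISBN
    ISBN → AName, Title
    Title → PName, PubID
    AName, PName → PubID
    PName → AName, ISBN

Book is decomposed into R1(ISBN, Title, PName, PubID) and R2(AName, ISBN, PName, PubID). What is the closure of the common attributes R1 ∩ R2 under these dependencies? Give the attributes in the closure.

AName, ISBN, Title, PName, PubID

R1 ∩ R2 = {ISBN, PName, PubID}.
ISBN → AName, Title applies, adding AName, Title
Closure: {AName, ISBN, Title, PName, PubID}.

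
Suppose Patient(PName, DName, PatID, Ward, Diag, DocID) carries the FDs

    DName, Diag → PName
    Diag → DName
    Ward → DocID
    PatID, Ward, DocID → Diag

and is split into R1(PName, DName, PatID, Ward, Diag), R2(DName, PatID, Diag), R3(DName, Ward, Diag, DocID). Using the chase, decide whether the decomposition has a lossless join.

Chase test. Columns are PName, DName, PatID, Ward, Diag, DocID; row i has aⱼ where attribute j ∈ Ri, else bᵢⱼ.
Initial tableau (one row per fragment):
  row 1: a1 a2 a3 a4 a5 b16
  row 2: b21 a2 a3 b24 a5 b26
  row 3: b31 a2 b33 a4 a5 a6
Rows 1 and 2 agree on DName, Diag; apply DName, Diag→PName and equate their PName entries.
Rows 1 and 3 agree on DName, Diag; apply DName, Diag→PName and equate their PName entries.
Rows 1 and 3 agree on Ward; apply Ward→DocID and equate their DocID entries.
Row 1 is now all distinguished symbols — the join is lossless.

Yes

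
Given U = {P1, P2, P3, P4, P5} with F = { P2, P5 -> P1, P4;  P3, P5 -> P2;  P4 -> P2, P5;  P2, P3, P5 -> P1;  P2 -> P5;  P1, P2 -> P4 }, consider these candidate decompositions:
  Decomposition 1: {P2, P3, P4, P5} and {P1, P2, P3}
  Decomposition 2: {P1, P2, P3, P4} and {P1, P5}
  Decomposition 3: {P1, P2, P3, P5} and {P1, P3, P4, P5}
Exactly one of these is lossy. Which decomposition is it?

Decomposition 2

Decomposition 1: common = {P2, P3}, closure = {P1, P2, P3, P4, P5} → lossless.
Decomposition 2: common = {P1}, closure = {P1} → lossy.
Decomposition 3: common = {P1, P3, P5}, closure = {P1, P2, P3, P4, P5} → lossless.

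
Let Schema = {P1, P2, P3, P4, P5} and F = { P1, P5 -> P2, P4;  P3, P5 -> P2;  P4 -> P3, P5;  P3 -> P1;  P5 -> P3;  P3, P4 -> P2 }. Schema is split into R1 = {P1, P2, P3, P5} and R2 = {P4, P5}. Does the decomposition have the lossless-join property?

Common attributes: R1 ∩ R2 = {P5}.
Closure of {P5}: P5 → P3 applies, adding P3; P3, P5 → P2 applies, adding P2; P3 → P1 applies, adding P1; P1, P5 → P2, P4 applies, adding P4. So (P5)⁺ = {P1, P2, P3, P4, P5}.
This closure contains every attribute of R1, so R1 ∩ R2 → R1. The join is lossless.

Yes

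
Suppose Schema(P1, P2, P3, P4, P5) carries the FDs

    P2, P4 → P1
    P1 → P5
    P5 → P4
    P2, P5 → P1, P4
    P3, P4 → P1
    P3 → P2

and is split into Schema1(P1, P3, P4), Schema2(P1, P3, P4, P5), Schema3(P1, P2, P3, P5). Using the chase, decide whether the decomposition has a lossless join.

Chase test. Columns are P1, P2, P3, P4, P5; row i has aⱼ where attribute j ∈ Schemai, else bᵢⱼ.
Initial tableau (one row per fragment):
  row 1: a1 b12 a3 a4 b15
  row 2: a1 b22 a3 a4 a5
  row 3: a1 a2 a3 b34 a5
Rows 1 and 2 agree on P1; apply P1→P5 and equate their P5 entries.
Rows 1 and 3 agree on P5; apply P5→P4 and equate their P4 entries.
Rows 1 and 2 agree on P3; apply P3→P2 and equate their P2 entries.
Rows 1 and 3 agree on P3; apply P3→P2 and equate their P2 entries.
Row 1 is now all distinguished symbols — the join is lossless.

Yes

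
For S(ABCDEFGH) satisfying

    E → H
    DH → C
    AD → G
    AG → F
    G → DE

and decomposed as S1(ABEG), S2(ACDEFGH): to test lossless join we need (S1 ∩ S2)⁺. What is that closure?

ACDEFGH

S1 ∩ S2 = {AEG}.
E → H applies, adding H
AG → F applies, adding F
G → DE applies, adding D
DH → C applies, adding C
Closure: {ACDEFGH}.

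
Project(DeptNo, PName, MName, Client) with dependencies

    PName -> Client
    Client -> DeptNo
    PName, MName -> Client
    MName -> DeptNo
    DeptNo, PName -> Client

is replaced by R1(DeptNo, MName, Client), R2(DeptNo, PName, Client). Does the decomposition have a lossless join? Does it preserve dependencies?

Lossless test: (DeptNo, Client)⁺ = {DeptNo, Client}, which is a superkey of neither fragment — lossy.
Dependency preservation: PName, MName → Client is not contained in any single fragment, but the restricted closure of its left-hand side across the fragments still reaches the right-hand side; the remaining FDs each lie inside some fragment. All dependencies are preserved.

lossy but dependency-preserving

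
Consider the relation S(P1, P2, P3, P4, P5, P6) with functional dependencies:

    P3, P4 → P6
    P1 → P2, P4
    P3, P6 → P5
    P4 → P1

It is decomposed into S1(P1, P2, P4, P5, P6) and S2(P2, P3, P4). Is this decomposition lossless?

Common attributes: S1 ∩ S2 = {P2, P4}.
Closure of {P2, P4}: P4 → P1 applies, adding P1. So (P2, P4)⁺ = {P1, P2, P4}.
The closure contains neither all of S1 = {P1, P2, P4, P5, P6} nor all of S2 = {P2, P3, P4}, so the common attributes are not a superkey of either fragment. The join is lossy.

No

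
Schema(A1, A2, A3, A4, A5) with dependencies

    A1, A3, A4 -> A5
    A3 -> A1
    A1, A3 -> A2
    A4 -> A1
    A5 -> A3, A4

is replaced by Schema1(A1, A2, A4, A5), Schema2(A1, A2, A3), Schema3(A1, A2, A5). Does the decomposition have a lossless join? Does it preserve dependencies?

lossy and not dependency-preserving

Lossless test (chase): Rows 1 and 3 agree on A5; apply A5→A3, A4 and equate their A3, A4 entries. No row becomes fully distinguished — the join is lossy.
Dependency preservation: the restricted closure of {A1, A3, A4} across the fragments never reaches {A5}, so A1, A3, A4 → A5 cannot be enforced without a join — not preserved.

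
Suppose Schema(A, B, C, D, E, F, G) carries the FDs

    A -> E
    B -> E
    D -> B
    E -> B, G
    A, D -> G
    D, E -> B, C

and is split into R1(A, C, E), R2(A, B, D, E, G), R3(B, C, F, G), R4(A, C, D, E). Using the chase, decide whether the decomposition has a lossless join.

No

Chase test. Columns are A, B, C, D, E, F, G; row i has aⱼ where attribute j ∈ Ri, else bᵢⱼ.
Initial tableau (one row per fragment):
  row 1: a1 b12 a3 b14 a5 b16 b17
  row 2: a1 a2 b23 a4 a5 b26 a7
  row 3: b31 a2 a3 b34 b35 a6 a7
  row 4: a1 b42 a3 a4 a5 b46 b47
Rows 2 and 3 agree on B; apply B→E and equate their E entries.
Rows 2 and 4 agree on D; apply D→B and equate their B entries.
Rows 1 and 2 agree on E; apply E→B, G and equate their B, G entries.
Rows 1 and 4 agree on E; apply E→B, G and equate their B, G entries.
Rows 2 and 4 agree on D, E; apply D, E→B, C and equate their B, C entries.
No row becomes fully distinguished — the join is lossy.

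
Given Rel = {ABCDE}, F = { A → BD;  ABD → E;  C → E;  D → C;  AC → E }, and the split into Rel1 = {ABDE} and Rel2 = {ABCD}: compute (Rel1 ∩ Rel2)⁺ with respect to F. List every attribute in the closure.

ABCDE

Rel1 ∩ Rel2 = {ABD}.
ABD → E applies, adding E
D → C applies, adding C
Closure: {ABCDE}.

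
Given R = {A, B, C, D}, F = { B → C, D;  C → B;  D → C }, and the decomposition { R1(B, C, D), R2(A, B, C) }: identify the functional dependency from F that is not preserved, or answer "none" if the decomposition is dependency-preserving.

B → C, D lies within R1.
C → B lies within R1.
D → C lies within R1.
Every dependency is enforceable on the fragments, so the decomposition is dependency-preserving.

none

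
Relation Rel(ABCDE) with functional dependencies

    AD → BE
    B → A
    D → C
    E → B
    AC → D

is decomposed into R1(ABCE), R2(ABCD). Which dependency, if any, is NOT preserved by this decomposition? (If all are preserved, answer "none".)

none

AD → BE: restricted closure across fragments reaches BE.
B → A lies within R1.
D → C lies within R2.
E → B lies within R1.
AC → D lies within R2.
Every dependency is enforceable on the fragments, so the decomposition is dependency-preserving.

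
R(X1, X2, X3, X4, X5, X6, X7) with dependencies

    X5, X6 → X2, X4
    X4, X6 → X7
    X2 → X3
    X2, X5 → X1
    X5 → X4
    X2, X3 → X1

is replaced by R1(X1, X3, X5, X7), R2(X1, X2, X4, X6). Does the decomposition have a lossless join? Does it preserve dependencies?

Lossless test: (X1)⁺ = {X1}, which is a superkey of neither fragment — lossy.
Dependency preservation: the restricted closure of {X5, X6} across the fragments never reaches {X2, X4}, so X5, X6 → X2, X4 cannot be enforced without a join — not preserved.

lossy and not dependency-preserving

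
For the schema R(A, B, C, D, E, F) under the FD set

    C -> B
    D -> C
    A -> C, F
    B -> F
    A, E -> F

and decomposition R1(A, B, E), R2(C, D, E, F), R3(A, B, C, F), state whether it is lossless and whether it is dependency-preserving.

Lossless test (chase): Rows 2 and 3 agree on C; apply C→B and equate their B entries. Rows 1 and 3 agree on A; apply A→C, F and equate their C, F entries. No row becomes fully distinguished — the join is lossy.
Dependency preservation: A, E → F is not contained in any single fragment, but the restricted closure of its left-hand side across the fragments still reaches the right-hand side; the remaining FDs each lie inside some fragment. All dependencies are preserved.

lossy but dependency-preserving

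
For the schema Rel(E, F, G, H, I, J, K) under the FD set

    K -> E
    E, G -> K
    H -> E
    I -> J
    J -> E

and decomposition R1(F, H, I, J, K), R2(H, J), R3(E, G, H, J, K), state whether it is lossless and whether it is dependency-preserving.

lossy but dependency-preserving

Lossless test (chase): Rows 1 and 3 agree on K; apply K→E and equate their E entries. Rows 1 and 2 agree on H; apply H→E and equate their E entries. No row becomes fully distinguished — the join is lossy.
Dependency preservation: every FD's attributes lie within a single fragment, so each can be enforced locally — preserved.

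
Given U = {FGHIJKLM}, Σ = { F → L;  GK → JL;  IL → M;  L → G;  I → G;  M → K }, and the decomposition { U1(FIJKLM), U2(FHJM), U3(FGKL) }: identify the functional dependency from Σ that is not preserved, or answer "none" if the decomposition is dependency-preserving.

Check I → G: no single fragment contains all of {GI}, and the restricted closure of {I} across the fragments never reaches {G}.
F → L is preserved.
GK → JL is preserved.
IL → M is preserved.
L → G is preserved.
M → K is preserved.

I → G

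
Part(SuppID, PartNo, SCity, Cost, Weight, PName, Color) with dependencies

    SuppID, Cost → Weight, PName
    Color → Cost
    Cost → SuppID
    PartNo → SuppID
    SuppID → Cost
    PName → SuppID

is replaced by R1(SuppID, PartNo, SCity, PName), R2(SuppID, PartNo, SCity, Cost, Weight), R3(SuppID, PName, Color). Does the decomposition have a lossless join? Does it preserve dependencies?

Lossless test (chase): Rows 1 and 2 agree on SuppID; apply SuppID→Cost and equate their Cost entries. Rows 1 and 3 agree on SuppID; apply SuppID→Cost and equate their Cost entries. Rows 1 and 2 agree on SuppID, Cost; apply SuppID, Cost→Weight, PName and equate their Weight, PName entries. Rows 1 and 3 agree on SuppID, Cost; apply SuppID, Cost→Weight, PName and equate their Weight, PName entries. No row becomes fully distinguished — the join is lossy.
Dependency preservation: SuppID, Cost → Weight, PName; Color → Cost are not contained in any single fragment, but the restricted closure of each left-hand side across the fragments still reaches the right-hand side; the remaining FDs each lie inside some fragment. All dependencies are preserved.

lossy but dependency-preserving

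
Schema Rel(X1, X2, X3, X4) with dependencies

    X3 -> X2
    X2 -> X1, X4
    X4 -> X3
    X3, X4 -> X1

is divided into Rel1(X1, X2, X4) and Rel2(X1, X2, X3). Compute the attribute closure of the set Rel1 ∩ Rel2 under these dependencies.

X1, X2, X3, X4

Rel1 ∩ Rel2 = {X1, X2}.
X2 → X1, X4 applies, adding X4
X4 → X3 applies, adding X3
Closure: {X1, X2, X3, X4}.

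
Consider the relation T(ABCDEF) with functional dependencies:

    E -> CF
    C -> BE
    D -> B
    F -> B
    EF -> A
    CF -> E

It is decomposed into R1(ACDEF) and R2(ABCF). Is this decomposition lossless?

Common attributes: R1 ∩ R2 = {ACF}.
Closure of {ACF}: C → BE applies, adding BE. So (ACF)⁺ = {ABCEF}.
This closure contains every attribute of R2, so R1 ∩ R2 → R2. The join is lossless.

Yes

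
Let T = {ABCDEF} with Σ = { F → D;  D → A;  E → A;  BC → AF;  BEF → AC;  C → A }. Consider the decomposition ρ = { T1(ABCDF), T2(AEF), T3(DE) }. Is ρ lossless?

Chase test. Columns are ABCDEF; row i has aⱼ where attribute j ∈ Ti, else bᵢⱼ.
Initial tableau (one row per fragment):
  row 1: a1 a2 a3 a4 b15 a6
  row 2: a1 b22 b23 b24 a5 a6
  row 3: b31 b32 b33 a4 a5 b36
Rows 1 and 2 agree on F; apply F→D and equate their D entries.
Rows 1 and 3 agree on D; apply D→A and equate their A entries.
No row becomes fully distinguished — the join is lossy.

No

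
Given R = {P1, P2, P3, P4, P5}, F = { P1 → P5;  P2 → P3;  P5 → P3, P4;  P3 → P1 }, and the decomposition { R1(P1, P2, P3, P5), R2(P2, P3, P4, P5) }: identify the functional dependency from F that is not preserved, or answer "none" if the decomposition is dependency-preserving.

none

P1 → P5 lies within R1.
P2 → P3 lies within R1.
P5 → P3, P4 lies within R2.
P3 → P1 lies within R1.
Every dependency is enforceable on the fragments, so the decomposition is dependency-preserving.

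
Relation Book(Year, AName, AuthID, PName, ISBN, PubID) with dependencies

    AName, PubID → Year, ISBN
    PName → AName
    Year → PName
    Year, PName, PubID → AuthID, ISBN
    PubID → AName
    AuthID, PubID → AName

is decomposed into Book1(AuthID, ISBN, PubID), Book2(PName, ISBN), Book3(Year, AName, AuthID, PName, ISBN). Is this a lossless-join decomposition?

Chase test. Columns are Year, AName, AuthID, PName, ISBN, PubID; row i has aⱼ where attribute j ∈ Booki, else bᵢⱼ.
Initial tableau (one row per fragment):
  row 1: b11 b12 a3 b14 a5 a6
  row 2: b21 b22 b23 a4 a5 b26
  row 3: a1 a2 a3 a4 a5 b36
Rows 2 and 3 agree on PName; apply PName→AName and equate their AName entries.
No row becomes fully distinguished — the join is lossy.

No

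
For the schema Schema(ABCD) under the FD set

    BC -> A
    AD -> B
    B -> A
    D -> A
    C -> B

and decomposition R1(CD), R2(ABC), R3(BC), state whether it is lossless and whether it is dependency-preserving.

lossless but not dependency-preserving

Lossless test (chase): Rows 2 and 3 agree on BC; apply BC→A and equate their A entries. Rows 1 and 2 agree on C; apply C→B and equate their B entries. Rows 1 and 2 agree on BC; apply BC→A and equate their A entries. Row 1 is now all distinguished symbols — the join is lossless.
Dependency preservation: the restricted closure of {AD} across the fragments never reaches {B}, so AD → B cannot be enforced without a join — not preserved.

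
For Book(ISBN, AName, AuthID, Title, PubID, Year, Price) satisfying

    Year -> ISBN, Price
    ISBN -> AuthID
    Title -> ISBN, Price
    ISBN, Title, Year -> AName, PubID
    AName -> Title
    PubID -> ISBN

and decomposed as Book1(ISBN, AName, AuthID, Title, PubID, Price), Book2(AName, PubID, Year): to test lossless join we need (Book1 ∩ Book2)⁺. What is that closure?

ISBN, AName, AuthID, Title, PubID, Price

Book1 ∩ Book2 = {AName, PubID}.
AName → Title applies, adding Title
PubID → ISBN applies, adding ISBN
ISBN → AuthID applies, adding AuthID
Title → ISBN, Price applies, adding Price
Closure: {ISBN, AName, AuthID, Title, PubID, Price}.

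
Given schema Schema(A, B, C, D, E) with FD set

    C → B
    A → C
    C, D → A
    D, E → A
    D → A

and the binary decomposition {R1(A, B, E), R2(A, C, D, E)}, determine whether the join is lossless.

Common attributes: R1 ∩ R2 = {A, E}.
Closure of {A, E}: A → C applies, adding C; C → B applies, adding B. So (A, E)⁺ = {A, B, C, E}.
This closure contains every attribute of R1, so R1 ∩ R2 → R1. The join is lossless.

Yes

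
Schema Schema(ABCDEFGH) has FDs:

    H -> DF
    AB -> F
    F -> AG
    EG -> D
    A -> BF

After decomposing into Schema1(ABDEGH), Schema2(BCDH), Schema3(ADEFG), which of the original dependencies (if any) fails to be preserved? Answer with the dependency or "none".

H → DF: restricted closure across fragments reaches DF.
AB → F: restricted closure across fragments reaches F.
F → AG lies within Schema3.
EG → D lies within Schema1.
A → BF: restricted closure across fragments reaches BF.
Every dependency is enforceable on the fragments, so the decomposition is dependency-preserving.

none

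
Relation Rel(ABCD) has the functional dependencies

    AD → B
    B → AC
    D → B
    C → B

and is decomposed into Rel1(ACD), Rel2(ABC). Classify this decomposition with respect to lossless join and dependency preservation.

Lossless test: (AC)⁺ = {ABC}, which contains all of one fragment — lossless.
Dependency preservation: AD → B; D → B are not contained in any single fragment, but the restricted closure of each left-hand side across the fragments still reaches the right-hand side; the remaining FDs each lie inside some fragment. All dependencies are preserved.

lossless and dependency-preserving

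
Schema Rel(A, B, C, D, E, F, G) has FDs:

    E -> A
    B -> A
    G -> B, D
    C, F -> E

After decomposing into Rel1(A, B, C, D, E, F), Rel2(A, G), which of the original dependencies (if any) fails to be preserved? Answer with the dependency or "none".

Check G → B, D: no single fragment contains all of {B, D, G}, and the restricted closure of {G} across the fragments never reaches {B, D}.
E → A is preserved.
B → A is preserved.
C, F → E is preserved.

G -> B, D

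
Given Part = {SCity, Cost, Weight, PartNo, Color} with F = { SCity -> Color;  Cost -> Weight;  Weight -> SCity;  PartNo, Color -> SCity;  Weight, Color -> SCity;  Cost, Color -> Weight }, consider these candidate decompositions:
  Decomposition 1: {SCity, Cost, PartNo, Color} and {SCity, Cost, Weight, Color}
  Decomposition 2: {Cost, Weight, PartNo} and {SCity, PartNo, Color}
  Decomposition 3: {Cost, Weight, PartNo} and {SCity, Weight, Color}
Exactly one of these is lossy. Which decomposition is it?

Decomposition 1: common = {SCity, Cost, Color}, closure = {SCity, Cost, Weight, Color} → lossless.
Decomposition 2: common = {PartNo}, closure = {PartNo} → lossy.
Decomposition 3: common = {Weight}, closure = {SCity, Weight, Color} → lossless.

Decomposition 2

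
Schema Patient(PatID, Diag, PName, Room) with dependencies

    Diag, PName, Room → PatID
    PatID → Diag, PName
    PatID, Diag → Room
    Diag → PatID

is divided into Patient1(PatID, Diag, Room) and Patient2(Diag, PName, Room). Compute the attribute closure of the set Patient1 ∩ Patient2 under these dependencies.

Patient1 ∩ Patient2 = {Diag, Room}.
Diag → PatID applies, adding PatID
PatID → Diag, PName applies, adding PName
Closure: {PatID, Diag, PName, Room}.

PatID, Diag, PName, Room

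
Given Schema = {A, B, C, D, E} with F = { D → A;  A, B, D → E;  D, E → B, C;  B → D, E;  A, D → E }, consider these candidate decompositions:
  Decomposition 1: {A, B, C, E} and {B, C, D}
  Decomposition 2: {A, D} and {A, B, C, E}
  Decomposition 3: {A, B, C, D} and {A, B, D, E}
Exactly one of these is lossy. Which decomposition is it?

Decomposition 2

Decomposition 1: common = {B, C}, closure = {A, B, C, D, E} → lossless.
Decomposition 2: common = {A}, closure = {A} → lossy.
Decomposition 3: common = {A, B, D}, closure = {A, B, C, D, E} → lossless.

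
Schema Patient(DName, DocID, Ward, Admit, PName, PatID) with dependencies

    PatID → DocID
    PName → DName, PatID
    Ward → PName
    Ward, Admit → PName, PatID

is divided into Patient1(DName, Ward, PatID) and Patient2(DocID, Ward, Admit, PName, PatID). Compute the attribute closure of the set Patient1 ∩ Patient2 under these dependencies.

DName, DocID, Ward, PName, PatID

Patient1 ∩ Patient2 = {Ward, PatID}.
PatID → DocID applies, adding DocID
Ward → PName applies, adding PName
PName → DName, PatID applies, adding DName
Closure: {DName, DocID, Ward, PName, PatID}.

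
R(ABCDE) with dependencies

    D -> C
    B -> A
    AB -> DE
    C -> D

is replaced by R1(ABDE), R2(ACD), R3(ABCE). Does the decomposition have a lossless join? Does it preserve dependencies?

Lossless test (chase): Rows 1 and 2 agree on D; apply D→C and equate their C entries. Rows 1 and 3 agree on AB; apply AB→DE and equate their DE entries. Row 1 is now all distinguished symbols — the join is lossless.
Dependency preservation: every FD's attributes lie within a single fragment, so each can be enforced locally — preserved.

lossless and dependency-preserving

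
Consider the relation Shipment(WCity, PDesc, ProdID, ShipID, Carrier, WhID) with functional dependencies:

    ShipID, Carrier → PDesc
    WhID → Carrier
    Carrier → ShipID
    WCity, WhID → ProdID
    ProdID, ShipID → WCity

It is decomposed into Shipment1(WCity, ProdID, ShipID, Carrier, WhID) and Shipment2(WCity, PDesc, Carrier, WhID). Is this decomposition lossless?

Common attributes: Shipment1 ∩ Shipment2 = {WCity, Carrier, WhID}.
Closure of {WCity, Carrier, WhID}: Carrier → ShipID applies, adding ShipID; WCity, WhID → ProdID applies, adding ProdID; ShipID, Carrier → PDesc applies, adding PDesc. So (WCity, Carrier, WhID)⁺ = {WCity, PDesc, ProdID, ShipID, Carrier, WhID}.
This closure contains every attribute of Shipment1, so Shipment1 ∩ Shipment2 → Shipment1. The join is lossless.

Yes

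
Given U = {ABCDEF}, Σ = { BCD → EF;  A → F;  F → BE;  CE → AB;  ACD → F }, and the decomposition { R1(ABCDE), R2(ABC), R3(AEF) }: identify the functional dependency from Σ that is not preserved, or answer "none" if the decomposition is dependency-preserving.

Check F → BE: no single fragment contains all of {BEF}, and the restricted closure of {F} across the fragments never reaches {BE}.
BCD → EF is preserved.
A → F is preserved.
CE → AB is preserved.
ACD → F is preserved.

F → BE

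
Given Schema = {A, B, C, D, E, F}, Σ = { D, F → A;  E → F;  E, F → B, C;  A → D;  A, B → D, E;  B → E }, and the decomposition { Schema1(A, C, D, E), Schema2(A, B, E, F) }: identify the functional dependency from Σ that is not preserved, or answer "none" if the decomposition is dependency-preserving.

D, F → A

Check D, F → A: no single fragment contains all of {A, D, F}, and the restricted closure of {D, F} across the fragments never reaches {A}.
E → F is preserved.
E, F → B, C is preserved.
A → D is preserved.
A, B → D, E is preserved.
B → E is preserved.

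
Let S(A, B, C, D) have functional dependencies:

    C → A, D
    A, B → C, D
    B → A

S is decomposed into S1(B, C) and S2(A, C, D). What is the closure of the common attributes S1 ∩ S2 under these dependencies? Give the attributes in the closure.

A, C, D

S1 ∩ S2 = {C}.
C → A, D applies, adding A, D
Closure: {A, C, D}.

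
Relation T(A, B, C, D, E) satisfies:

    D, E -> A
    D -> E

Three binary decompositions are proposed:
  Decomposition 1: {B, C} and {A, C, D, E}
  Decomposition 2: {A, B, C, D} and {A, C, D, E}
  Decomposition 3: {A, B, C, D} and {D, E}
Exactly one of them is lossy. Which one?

Decomposition 1: common = {C}, closure = {C} → lossy.
Decomposition 2: common = {A, C, D}, closure = {A, C, D, E} → lossless.
Decomposition 3: common = {D}, closure = {A, D, E} → lossless.

Decomposition 1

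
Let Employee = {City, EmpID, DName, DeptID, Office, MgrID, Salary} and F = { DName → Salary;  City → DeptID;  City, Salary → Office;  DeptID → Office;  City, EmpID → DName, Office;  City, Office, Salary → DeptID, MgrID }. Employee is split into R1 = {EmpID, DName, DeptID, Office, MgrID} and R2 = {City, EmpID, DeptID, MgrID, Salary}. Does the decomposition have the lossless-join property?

Common attributes: R1 ∩ R2 = {EmpID, DeptID, MgrID}.
Closure of {EmpID, DeptID, MgrID}: DeptID → Office applies, adding Office. So (EmpID, DeptID, MgrID)⁺ = {EmpID, DeptID, Office, MgrID}.
The closure contains neither all of R1 = {EmpID, DName, DeptID, Office, MgrID} nor all of R2 = {City, EmpID, DeptID, MgrID, Salary}, so the common attributes are not a superkey of either fragment. The join is lossy.

No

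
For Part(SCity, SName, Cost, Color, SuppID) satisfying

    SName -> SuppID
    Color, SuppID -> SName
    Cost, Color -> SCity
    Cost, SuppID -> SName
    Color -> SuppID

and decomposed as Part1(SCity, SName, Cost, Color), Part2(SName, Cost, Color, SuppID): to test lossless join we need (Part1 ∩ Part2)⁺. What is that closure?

SCity, SName, Cost, Color, SuppID

Part1 ∩ Part2 = {SName, Cost, Color}.
SName → SuppID applies, adding SuppID
Cost, Color → SCity applies, adding SCity
Closure: {SCity, SName, Cost, Color, SuppID}.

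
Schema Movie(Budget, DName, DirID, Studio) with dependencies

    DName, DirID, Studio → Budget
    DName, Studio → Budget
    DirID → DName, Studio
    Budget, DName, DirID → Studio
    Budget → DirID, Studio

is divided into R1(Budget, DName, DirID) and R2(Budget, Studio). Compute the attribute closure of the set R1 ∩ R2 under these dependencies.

Budget, DName, DirID, Studio

R1 ∩ R2 = {Budget}.
Budget → DirID, Studio applies, adding DirID, Studio
DirID → DName, Studio applies, adding DName
Closure: {Budget, DName, DirID, Studio}.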